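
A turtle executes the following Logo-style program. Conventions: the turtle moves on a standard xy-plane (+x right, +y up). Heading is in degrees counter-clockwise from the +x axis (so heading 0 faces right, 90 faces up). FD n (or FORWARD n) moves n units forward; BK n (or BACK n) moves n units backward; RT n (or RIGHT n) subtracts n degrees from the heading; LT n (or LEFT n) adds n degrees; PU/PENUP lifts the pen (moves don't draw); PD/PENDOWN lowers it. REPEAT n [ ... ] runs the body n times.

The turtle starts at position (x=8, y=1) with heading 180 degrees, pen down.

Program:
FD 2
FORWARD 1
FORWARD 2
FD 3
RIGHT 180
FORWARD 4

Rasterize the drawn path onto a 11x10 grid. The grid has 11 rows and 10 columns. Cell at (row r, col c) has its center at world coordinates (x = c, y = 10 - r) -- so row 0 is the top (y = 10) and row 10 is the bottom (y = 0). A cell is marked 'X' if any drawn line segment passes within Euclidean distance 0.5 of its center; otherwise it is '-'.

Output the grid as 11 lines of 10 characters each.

Answer: ----------
----------
----------
----------
----------
----------
----------
----------
----------
XXXXXXXXX-
----------

Derivation:
Segment 0: (8,1) -> (6,1)
Segment 1: (6,1) -> (5,1)
Segment 2: (5,1) -> (3,1)
Segment 3: (3,1) -> (0,1)
Segment 4: (0,1) -> (4,1)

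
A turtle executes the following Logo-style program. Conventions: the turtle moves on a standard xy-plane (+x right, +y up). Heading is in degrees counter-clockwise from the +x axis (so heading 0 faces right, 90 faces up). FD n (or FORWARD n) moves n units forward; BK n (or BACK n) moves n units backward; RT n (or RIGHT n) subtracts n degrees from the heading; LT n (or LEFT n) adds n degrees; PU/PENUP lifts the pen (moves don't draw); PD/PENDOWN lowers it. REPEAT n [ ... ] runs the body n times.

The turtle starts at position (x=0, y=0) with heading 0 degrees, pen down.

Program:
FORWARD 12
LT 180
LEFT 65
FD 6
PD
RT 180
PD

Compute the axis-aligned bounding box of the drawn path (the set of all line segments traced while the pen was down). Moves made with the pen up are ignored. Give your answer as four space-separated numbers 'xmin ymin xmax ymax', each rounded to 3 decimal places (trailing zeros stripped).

Executing turtle program step by step:
Start: pos=(0,0), heading=0, pen down
FD 12: (0,0) -> (12,0) [heading=0, draw]
LT 180: heading 0 -> 180
LT 65: heading 180 -> 245
FD 6: (12,0) -> (9.464,-5.438) [heading=245, draw]
PD: pen down
RT 180: heading 245 -> 65
PD: pen down
Final: pos=(9.464,-5.438), heading=65, 2 segment(s) drawn

Segment endpoints: x in {0, 9.464, 12}, y in {-5.438, 0}
xmin=0, ymin=-5.438, xmax=12, ymax=0

Answer: 0 -5.438 12 0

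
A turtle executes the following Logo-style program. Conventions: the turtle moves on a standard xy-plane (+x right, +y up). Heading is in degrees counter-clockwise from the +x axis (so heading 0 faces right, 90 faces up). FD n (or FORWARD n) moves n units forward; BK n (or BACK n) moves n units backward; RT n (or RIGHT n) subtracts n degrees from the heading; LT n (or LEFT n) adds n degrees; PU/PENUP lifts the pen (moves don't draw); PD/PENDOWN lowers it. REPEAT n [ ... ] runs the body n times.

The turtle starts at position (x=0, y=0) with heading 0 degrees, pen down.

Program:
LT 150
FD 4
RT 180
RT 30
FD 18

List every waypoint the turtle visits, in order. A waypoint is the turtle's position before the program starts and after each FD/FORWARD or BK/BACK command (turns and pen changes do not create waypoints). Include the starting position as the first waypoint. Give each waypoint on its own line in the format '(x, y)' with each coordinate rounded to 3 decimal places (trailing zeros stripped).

Answer: (0, 0)
(-3.464, 2)
(5.536, -13.588)

Derivation:
Executing turtle program step by step:
Start: pos=(0,0), heading=0, pen down
LT 150: heading 0 -> 150
FD 4: (0,0) -> (-3.464,2) [heading=150, draw]
RT 180: heading 150 -> 330
RT 30: heading 330 -> 300
FD 18: (-3.464,2) -> (5.536,-13.588) [heading=300, draw]
Final: pos=(5.536,-13.588), heading=300, 2 segment(s) drawn
Waypoints (3 total):
(0, 0)
(-3.464, 2)
(5.536, -13.588)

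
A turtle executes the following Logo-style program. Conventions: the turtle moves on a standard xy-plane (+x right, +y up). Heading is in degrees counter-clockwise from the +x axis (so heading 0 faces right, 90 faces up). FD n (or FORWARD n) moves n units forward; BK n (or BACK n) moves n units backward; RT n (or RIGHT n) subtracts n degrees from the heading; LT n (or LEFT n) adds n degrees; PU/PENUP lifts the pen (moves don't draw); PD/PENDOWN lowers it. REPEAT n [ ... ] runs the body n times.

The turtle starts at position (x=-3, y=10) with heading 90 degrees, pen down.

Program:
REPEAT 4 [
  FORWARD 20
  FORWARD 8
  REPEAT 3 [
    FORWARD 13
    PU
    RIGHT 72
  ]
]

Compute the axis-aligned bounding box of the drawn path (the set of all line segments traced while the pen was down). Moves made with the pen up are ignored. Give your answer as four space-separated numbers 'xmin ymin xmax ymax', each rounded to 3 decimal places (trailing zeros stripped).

Executing turtle program step by step:
Start: pos=(-3,10), heading=90, pen down
REPEAT 4 [
  -- iteration 1/4 --
  FD 20: (-3,10) -> (-3,30) [heading=90, draw]
  FD 8: (-3,30) -> (-3,38) [heading=90, draw]
  REPEAT 3 [
    -- iteration 1/3 --
    FD 13: (-3,38) -> (-3,51) [heading=90, draw]
    PU: pen up
    RT 72: heading 90 -> 18
    -- iteration 2/3 --
    FD 13: (-3,51) -> (9.364,55.017) [heading=18, move]
    PU: pen up
    RT 72: heading 18 -> 306
    -- iteration 3/3 --
    FD 13: (9.364,55.017) -> (17.005,44.5) [heading=306, move]
    PU: pen up
    RT 72: heading 306 -> 234
  ]
  -- iteration 2/4 --
  FD 20: (17.005,44.5) -> (5.249,28.32) [heading=234, move]
  FD 8: (5.249,28.32) -> (0.547,21.848) [heading=234, move]
  REPEAT 3 [
    -- iteration 1/3 --
    FD 13: (0.547,21.848) -> (-7.094,11.33) [heading=234, move]
    PU: pen up
    RT 72: heading 234 -> 162
    -- iteration 2/3 --
    FD 13: (-7.094,11.33) -> (-19.458,15.348) [heading=162, move]
    PU: pen up
    RT 72: heading 162 -> 90
    -- iteration 3/3 --
    FD 13: (-19.458,15.348) -> (-19.458,28.348) [heading=90, move]
    PU: pen up
    RT 72: heading 90 -> 18
  ]
  -- iteration 3/4 --
  FD 20: (-19.458,28.348) -> (-0.437,34.528) [heading=18, move]
  FD 8: (-0.437,34.528) -> (7.172,37) [heading=18, move]
  REPEAT 3 [
    -- iteration 1/3 --
    FD 13: (7.172,37) -> (19.535,41.017) [heading=18, move]
    PU: pen up
    RT 72: heading 18 -> 306
    -- iteration 2/3 --
    FD 13: (19.535,41.017) -> (27.177,30.5) [heading=306, move]
    PU: pen up
    RT 72: heading 306 -> 234
    -- iteration 3/3 --
    FD 13: (27.177,30.5) -> (19.535,19.983) [heading=234, move]
    PU: pen up
    RT 72: heading 234 -> 162
  ]
  -- iteration 4/4 --
  FD 20: (19.535,19.983) -> (0.514,26.163) [heading=162, move]
  FD 8: (0.514,26.163) -> (-7.094,28.635) [heading=162, move]
  REPEAT 3 [
    -- iteration 1/3 --
    FD 13: (-7.094,28.635) -> (-19.458,32.652) [heading=162, move]
    PU: pen up
    RT 72: heading 162 -> 90
    -- iteration 2/3 --
    FD 13: (-19.458,32.652) -> (-19.458,45.652) [heading=90, move]
    PU: pen up
    RT 72: heading 90 -> 18
    -- iteration 3/3 --
    FD 13: (-19.458,45.652) -> (-7.094,49.67) [heading=18, move]
    PU: pen up
    RT 72: heading 18 -> 306
  ]
]
Final: pos=(-7.094,49.67), heading=306, 3 segment(s) drawn

Segment endpoints: x in {-3, -3, -3, -3}, y in {10, 30, 38, 51}
xmin=-3, ymin=10, xmax=-3, ymax=51

Answer: -3 10 -3 51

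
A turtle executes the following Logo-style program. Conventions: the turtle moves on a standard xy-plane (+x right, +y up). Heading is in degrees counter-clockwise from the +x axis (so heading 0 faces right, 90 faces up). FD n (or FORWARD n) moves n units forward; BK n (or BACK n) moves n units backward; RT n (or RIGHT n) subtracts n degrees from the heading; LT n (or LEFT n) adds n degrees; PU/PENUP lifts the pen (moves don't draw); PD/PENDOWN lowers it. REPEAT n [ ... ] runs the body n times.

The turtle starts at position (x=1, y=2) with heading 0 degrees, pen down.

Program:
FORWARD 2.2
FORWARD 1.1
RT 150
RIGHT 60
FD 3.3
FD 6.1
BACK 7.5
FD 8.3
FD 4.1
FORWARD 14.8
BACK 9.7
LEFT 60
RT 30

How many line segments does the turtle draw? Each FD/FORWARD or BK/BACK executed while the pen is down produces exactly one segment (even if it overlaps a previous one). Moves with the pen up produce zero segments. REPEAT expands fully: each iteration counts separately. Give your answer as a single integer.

Executing turtle program step by step:
Start: pos=(1,2), heading=0, pen down
FD 2.2: (1,2) -> (3.2,2) [heading=0, draw]
FD 1.1: (3.2,2) -> (4.3,2) [heading=0, draw]
RT 150: heading 0 -> 210
RT 60: heading 210 -> 150
FD 3.3: (4.3,2) -> (1.442,3.65) [heading=150, draw]
FD 6.1: (1.442,3.65) -> (-3.841,6.7) [heading=150, draw]
BK 7.5: (-3.841,6.7) -> (2.655,2.95) [heading=150, draw]
FD 8.3: (2.655,2.95) -> (-4.533,7.1) [heading=150, draw]
FD 4.1: (-4.533,7.1) -> (-8.084,9.15) [heading=150, draw]
FD 14.8: (-8.084,9.15) -> (-20.901,16.55) [heading=150, draw]
BK 9.7: (-20.901,16.55) -> (-12.501,11.7) [heading=150, draw]
LT 60: heading 150 -> 210
RT 30: heading 210 -> 180
Final: pos=(-12.501,11.7), heading=180, 9 segment(s) drawn
Segments drawn: 9

Answer: 9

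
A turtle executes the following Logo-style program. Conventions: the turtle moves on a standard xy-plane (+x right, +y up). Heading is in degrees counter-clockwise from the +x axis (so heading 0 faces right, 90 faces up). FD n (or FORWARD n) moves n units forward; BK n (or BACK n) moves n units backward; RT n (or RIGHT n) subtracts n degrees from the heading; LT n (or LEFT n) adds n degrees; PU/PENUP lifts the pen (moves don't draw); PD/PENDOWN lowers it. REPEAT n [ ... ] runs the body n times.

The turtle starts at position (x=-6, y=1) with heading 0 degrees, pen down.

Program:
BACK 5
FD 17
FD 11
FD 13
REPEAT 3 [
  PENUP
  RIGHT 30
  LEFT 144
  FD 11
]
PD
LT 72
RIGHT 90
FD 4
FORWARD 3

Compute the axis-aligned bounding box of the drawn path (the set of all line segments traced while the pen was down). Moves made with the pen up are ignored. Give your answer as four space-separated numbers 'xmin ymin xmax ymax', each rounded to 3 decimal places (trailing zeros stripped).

Answer: -11 -4.639 34.29 1

Derivation:
Executing turtle program step by step:
Start: pos=(-6,1), heading=0, pen down
BK 5: (-6,1) -> (-11,1) [heading=0, draw]
FD 17: (-11,1) -> (6,1) [heading=0, draw]
FD 11: (6,1) -> (17,1) [heading=0, draw]
FD 13: (17,1) -> (30,1) [heading=0, draw]
REPEAT 3 [
  -- iteration 1/3 --
  PU: pen up
  RT 30: heading 0 -> 330
  LT 144: heading 330 -> 114
  FD 11: (30,1) -> (25.526,11.049) [heading=114, move]
  -- iteration 2/3 --
  PU: pen up
  RT 30: heading 114 -> 84
  LT 144: heading 84 -> 228
  FD 11: (25.526,11.049) -> (18.165,2.874) [heading=228, move]
  -- iteration 3/3 --
  PU: pen up
  RT 30: heading 228 -> 198
  LT 144: heading 198 -> 342
  FD 11: (18.165,2.874) -> (28.627,-0.525) [heading=342, move]
]
PD: pen down
LT 72: heading 342 -> 54
RT 90: heading 54 -> 324
FD 4: (28.627,-0.525) -> (31.863,-2.876) [heading=324, draw]
FD 3: (31.863,-2.876) -> (34.29,-4.639) [heading=324, draw]
Final: pos=(34.29,-4.639), heading=324, 6 segment(s) drawn

Segment endpoints: x in {-11, -6, 6, 17, 28.627, 30, 31.863, 34.29}, y in {-4.639, -2.876, -0.525, 1}
xmin=-11, ymin=-4.639, xmax=34.29, ymax=1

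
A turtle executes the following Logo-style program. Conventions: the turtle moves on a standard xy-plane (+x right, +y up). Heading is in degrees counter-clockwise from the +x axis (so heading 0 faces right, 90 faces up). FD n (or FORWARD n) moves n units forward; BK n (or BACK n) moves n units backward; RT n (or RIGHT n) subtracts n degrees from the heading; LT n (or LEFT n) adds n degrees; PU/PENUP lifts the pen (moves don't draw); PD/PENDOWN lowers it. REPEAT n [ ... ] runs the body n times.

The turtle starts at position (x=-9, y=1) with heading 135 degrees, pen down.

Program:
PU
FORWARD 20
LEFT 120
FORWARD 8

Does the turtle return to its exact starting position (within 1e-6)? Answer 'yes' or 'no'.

Executing turtle program step by step:
Start: pos=(-9,1), heading=135, pen down
PU: pen up
FD 20: (-9,1) -> (-23.142,15.142) [heading=135, move]
LT 120: heading 135 -> 255
FD 8: (-23.142,15.142) -> (-25.213,7.415) [heading=255, move]
Final: pos=(-25.213,7.415), heading=255, 0 segment(s) drawn

Start position: (-9, 1)
Final position: (-25.213, 7.415)
Distance = 17.436; >= 1e-6 -> NOT closed

Answer: no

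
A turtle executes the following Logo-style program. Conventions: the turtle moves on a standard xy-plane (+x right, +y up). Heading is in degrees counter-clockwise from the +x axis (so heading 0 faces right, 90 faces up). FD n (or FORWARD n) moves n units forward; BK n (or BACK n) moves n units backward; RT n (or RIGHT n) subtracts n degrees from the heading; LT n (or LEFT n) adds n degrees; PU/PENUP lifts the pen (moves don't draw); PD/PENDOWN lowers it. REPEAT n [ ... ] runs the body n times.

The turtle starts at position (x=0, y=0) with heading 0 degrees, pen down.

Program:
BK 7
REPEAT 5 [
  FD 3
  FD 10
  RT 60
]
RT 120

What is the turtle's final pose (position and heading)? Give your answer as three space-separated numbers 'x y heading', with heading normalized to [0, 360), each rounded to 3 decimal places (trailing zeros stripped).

Answer: -13.5 -11.258 300

Derivation:
Executing turtle program step by step:
Start: pos=(0,0), heading=0, pen down
BK 7: (0,0) -> (-7,0) [heading=0, draw]
REPEAT 5 [
  -- iteration 1/5 --
  FD 3: (-7,0) -> (-4,0) [heading=0, draw]
  FD 10: (-4,0) -> (6,0) [heading=0, draw]
  RT 60: heading 0 -> 300
  -- iteration 2/5 --
  FD 3: (6,0) -> (7.5,-2.598) [heading=300, draw]
  FD 10: (7.5,-2.598) -> (12.5,-11.258) [heading=300, draw]
  RT 60: heading 300 -> 240
  -- iteration 3/5 --
  FD 3: (12.5,-11.258) -> (11,-13.856) [heading=240, draw]
  FD 10: (11,-13.856) -> (6,-22.517) [heading=240, draw]
  RT 60: heading 240 -> 180
  -- iteration 4/5 --
  FD 3: (6,-22.517) -> (3,-22.517) [heading=180, draw]
  FD 10: (3,-22.517) -> (-7,-22.517) [heading=180, draw]
  RT 60: heading 180 -> 120
  -- iteration 5/5 --
  FD 3: (-7,-22.517) -> (-8.5,-19.919) [heading=120, draw]
  FD 10: (-8.5,-19.919) -> (-13.5,-11.258) [heading=120, draw]
  RT 60: heading 120 -> 60
]
RT 120: heading 60 -> 300
Final: pos=(-13.5,-11.258), heading=300, 11 segment(s) drawn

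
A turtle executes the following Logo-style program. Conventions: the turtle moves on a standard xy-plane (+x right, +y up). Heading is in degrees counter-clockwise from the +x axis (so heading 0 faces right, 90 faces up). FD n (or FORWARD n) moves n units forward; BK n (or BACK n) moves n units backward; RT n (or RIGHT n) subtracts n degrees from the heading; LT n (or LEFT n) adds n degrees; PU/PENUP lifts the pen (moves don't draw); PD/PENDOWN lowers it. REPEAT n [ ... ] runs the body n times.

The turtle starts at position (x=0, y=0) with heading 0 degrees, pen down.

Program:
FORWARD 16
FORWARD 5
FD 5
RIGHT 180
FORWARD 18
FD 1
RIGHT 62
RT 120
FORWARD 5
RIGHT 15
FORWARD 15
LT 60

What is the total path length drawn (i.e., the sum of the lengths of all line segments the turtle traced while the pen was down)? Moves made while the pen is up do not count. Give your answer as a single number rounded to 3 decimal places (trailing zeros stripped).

Executing turtle program step by step:
Start: pos=(0,0), heading=0, pen down
FD 16: (0,0) -> (16,0) [heading=0, draw]
FD 5: (16,0) -> (21,0) [heading=0, draw]
FD 5: (21,0) -> (26,0) [heading=0, draw]
RT 180: heading 0 -> 180
FD 18: (26,0) -> (8,0) [heading=180, draw]
FD 1: (8,0) -> (7,0) [heading=180, draw]
RT 62: heading 180 -> 118
RT 120: heading 118 -> 358
FD 5: (7,0) -> (11.997,-0.174) [heading=358, draw]
RT 15: heading 358 -> 343
FD 15: (11.997,-0.174) -> (26.342,-4.56) [heading=343, draw]
LT 60: heading 343 -> 43
Final: pos=(26.342,-4.56), heading=43, 7 segment(s) drawn

Segment lengths:
  seg 1: (0,0) -> (16,0), length = 16
  seg 2: (16,0) -> (21,0), length = 5
  seg 3: (21,0) -> (26,0), length = 5
  seg 4: (26,0) -> (8,0), length = 18
  seg 5: (8,0) -> (7,0), length = 1
  seg 6: (7,0) -> (11.997,-0.174), length = 5
  seg 7: (11.997,-0.174) -> (26.342,-4.56), length = 15
Total = 65

Answer: 65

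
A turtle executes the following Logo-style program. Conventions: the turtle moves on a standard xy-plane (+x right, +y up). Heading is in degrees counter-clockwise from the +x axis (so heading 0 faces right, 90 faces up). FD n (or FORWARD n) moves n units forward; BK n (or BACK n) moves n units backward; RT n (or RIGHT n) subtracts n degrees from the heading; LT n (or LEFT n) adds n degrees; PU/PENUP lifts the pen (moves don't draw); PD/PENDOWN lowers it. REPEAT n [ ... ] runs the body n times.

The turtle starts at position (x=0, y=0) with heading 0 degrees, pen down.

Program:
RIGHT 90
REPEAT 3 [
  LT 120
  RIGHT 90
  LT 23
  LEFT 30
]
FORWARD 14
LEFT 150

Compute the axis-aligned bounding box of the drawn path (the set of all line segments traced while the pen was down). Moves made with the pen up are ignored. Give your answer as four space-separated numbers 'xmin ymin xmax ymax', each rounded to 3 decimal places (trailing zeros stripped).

Executing turtle program step by step:
Start: pos=(0,0), heading=0, pen down
RT 90: heading 0 -> 270
REPEAT 3 [
  -- iteration 1/3 --
  LT 120: heading 270 -> 30
  RT 90: heading 30 -> 300
  LT 23: heading 300 -> 323
  LT 30: heading 323 -> 353
  -- iteration 2/3 --
  LT 120: heading 353 -> 113
  RT 90: heading 113 -> 23
  LT 23: heading 23 -> 46
  LT 30: heading 46 -> 76
  -- iteration 3/3 --
  LT 120: heading 76 -> 196
  RT 90: heading 196 -> 106
  LT 23: heading 106 -> 129
  LT 30: heading 129 -> 159
]
FD 14: (0,0) -> (-13.07,5.017) [heading=159, draw]
LT 150: heading 159 -> 309
Final: pos=(-13.07,5.017), heading=309, 1 segment(s) drawn

Segment endpoints: x in {-13.07, 0}, y in {0, 5.017}
xmin=-13.07, ymin=0, xmax=0, ymax=5.017

Answer: -13.07 0 0 5.017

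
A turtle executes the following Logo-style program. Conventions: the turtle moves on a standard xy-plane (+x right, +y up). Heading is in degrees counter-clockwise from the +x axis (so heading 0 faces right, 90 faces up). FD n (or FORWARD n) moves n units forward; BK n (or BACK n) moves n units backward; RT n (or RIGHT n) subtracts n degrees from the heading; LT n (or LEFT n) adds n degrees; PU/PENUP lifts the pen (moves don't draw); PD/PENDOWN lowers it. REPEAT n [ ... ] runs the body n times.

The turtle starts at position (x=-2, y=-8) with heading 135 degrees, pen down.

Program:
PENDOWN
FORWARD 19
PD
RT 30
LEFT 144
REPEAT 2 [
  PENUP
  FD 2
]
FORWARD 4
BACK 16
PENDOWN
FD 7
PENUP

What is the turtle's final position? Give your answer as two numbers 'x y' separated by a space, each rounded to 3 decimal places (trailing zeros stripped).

Answer: -15.077 6.369

Derivation:
Executing turtle program step by step:
Start: pos=(-2,-8), heading=135, pen down
PD: pen down
FD 19: (-2,-8) -> (-15.435,5.435) [heading=135, draw]
PD: pen down
RT 30: heading 135 -> 105
LT 144: heading 105 -> 249
REPEAT 2 [
  -- iteration 1/2 --
  PU: pen up
  FD 2: (-15.435,5.435) -> (-16.152,3.568) [heading=249, move]
  -- iteration 2/2 --
  PU: pen up
  FD 2: (-16.152,3.568) -> (-16.869,1.701) [heading=249, move]
]
FD 4: (-16.869,1.701) -> (-18.302,-2.034) [heading=249, move]
BK 16: (-18.302,-2.034) -> (-12.568,12.904) [heading=249, move]
PD: pen down
FD 7: (-12.568,12.904) -> (-15.077,6.369) [heading=249, draw]
PU: pen up
Final: pos=(-15.077,6.369), heading=249, 2 segment(s) drawn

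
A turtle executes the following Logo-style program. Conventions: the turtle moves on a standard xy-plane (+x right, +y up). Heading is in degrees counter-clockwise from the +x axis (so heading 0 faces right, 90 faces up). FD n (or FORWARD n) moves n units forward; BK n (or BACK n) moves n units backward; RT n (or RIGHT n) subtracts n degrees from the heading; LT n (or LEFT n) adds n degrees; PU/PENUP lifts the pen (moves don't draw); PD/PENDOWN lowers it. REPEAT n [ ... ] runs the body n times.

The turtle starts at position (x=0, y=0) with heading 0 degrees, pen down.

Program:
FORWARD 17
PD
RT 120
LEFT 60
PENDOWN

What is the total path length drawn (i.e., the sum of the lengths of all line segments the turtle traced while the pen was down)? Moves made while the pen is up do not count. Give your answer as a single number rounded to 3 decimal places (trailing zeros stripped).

Answer: 17

Derivation:
Executing turtle program step by step:
Start: pos=(0,0), heading=0, pen down
FD 17: (0,0) -> (17,0) [heading=0, draw]
PD: pen down
RT 120: heading 0 -> 240
LT 60: heading 240 -> 300
PD: pen down
Final: pos=(17,0), heading=300, 1 segment(s) drawn

Segment lengths:
  seg 1: (0,0) -> (17,0), length = 17
Total = 17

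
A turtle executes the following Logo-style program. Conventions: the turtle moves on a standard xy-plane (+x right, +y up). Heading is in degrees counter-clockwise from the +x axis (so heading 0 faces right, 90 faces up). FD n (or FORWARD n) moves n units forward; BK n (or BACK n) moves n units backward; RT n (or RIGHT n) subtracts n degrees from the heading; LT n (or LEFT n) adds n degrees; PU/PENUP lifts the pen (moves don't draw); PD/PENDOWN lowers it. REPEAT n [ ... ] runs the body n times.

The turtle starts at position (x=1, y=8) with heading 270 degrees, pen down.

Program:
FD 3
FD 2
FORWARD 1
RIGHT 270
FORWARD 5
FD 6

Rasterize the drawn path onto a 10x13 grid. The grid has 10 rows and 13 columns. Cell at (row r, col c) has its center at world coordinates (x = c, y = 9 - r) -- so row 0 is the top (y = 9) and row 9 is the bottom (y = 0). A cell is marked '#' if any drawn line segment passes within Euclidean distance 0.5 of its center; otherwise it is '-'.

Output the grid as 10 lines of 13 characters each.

Segment 0: (1,8) -> (1,5)
Segment 1: (1,5) -> (1,3)
Segment 2: (1,3) -> (1,2)
Segment 3: (1,2) -> (6,2)
Segment 4: (6,2) -> (12,2)

Answer: -------------
-#-----------
-#-----------
-#-----------
-#-----------
-#-----------
-#-----------
-############
-------------
-------------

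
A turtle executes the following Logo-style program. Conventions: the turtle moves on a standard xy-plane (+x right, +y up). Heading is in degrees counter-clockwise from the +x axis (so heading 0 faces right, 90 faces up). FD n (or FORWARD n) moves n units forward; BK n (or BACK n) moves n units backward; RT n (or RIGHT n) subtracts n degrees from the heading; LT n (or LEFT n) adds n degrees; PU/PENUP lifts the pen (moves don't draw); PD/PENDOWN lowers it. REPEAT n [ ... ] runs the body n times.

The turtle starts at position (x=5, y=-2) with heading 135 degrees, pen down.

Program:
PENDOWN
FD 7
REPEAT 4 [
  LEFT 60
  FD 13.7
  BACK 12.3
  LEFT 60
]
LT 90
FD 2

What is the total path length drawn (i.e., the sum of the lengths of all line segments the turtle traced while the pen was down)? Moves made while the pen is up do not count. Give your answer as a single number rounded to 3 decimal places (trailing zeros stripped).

Executing turtle program step by step:
Start: pos=(5,-2), heading=135, pen down
PD: pen down
FD 7: (5,-2) -> (0.05,2.95) [heading=135, draw]
REPEAT 4 [
  -- iteration 1/4 --
  LT 60: heading 135 -> 195
  FD 13.7: (0.05,2.95) -> (-13.183,-0.596) [heading=195, draw]
  BK 12.3: (-13.183,-0.596) -> (-1.302,2.587) [heading=195, draw]
  LT 60: heading 195 -> 255
  -- iteration 2/4 --
  LT 60: heading 255 -> 315
  FD 13.7: (-1.302,2.587) -> (8.385,-7.1) [heading=315, draw]
  BK 12.3: (8.385,-7.1) -> (-0.312,1.597) [heading=315, draw]
  LT 60: heading 315 -> 15
  -- iteration 3/4 --
  LT 60: heading 15 -> 75
  FD 13.7: (-0.312,1.597) -> (3.234,14.831) [heading=75, draw]
  BK 12.3: (3.234,14.831) -> (0.05,2.95) [heading=75, draw]
  LT 60: heading 75 -> 135
  -- iteration 4/4 --
  LT 60: heading 135 -> 195
  FD 13.7: (0.05,2.95) -> (-13.183,-0.596) [heading=195, draw]
  BK 12.3: (-13.183,-0.596) -> (-1.302,2.587) [heading=195, draw]
  LT 60: heading 195 -> 255
]
LT 90: heading 255 -> 345
FD 2: (-1.302,2.587) -> (0.63,2.07) [heading=345, draw]
Final: pos=(0.63,2.07), heading=345, 10 segment(s) drawn

Segment lengths:
  seg 1: (5,-2) -> (0.05,2.95), length = 7
  seg 2: (0.05,2.95) -> (-13.183,-0.596), length = 13.7
  seg 3: (-13.183,-0.596) -> (-1.302,2.587), length = 12.3
  seg 4: (-1.302,2.587) -> (8.385,-7.1), length = 13.7
  seg 5: (8.385,-7.1) -> (-0.312,1.597), length = 12.3
  seg 6: (-0.312,1.597) -> (3.234,14.831), length = 13.7
  seg 7: (3.234,14.831) -> (0.05,2.95), length = 12.3
  seg 8: (0.05,2.95) -> (-13.183,-0.596), length = 13.7
  seg 9: (-13.183,-0.596) -> (-1.302,2.587), length = 12.3
  seg 10: (-1.302,2.587) -> (0.63,2.07), length = 2
Total = 113

Answer: 113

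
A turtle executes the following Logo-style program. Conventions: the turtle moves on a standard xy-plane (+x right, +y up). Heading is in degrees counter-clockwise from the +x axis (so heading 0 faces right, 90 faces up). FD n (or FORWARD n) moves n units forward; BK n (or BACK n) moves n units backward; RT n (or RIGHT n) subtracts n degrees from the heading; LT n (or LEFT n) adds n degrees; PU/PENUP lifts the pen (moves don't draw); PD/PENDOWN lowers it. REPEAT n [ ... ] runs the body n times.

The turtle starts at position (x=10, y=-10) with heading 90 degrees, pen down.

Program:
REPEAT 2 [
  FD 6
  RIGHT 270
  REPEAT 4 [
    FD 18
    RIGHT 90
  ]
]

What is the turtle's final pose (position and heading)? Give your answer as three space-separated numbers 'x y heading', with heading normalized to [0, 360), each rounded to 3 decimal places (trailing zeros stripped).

Executing turtle program step by step:
Start: pos=(10,-10), heading=90, pen down
REPEAT 2 [
  -- iteration 1/2 --
  FD 6: (10,-10) -> (10,-4) [heading=90, draw]
  RT 270: heading 90 -> 180
  REPEAT 4 [
    -- iteration 1/4 --
    FD 18: (10,-4) -> (-8,-4) [heading=180, draw]
    RT 90: heading 180 -> 90
    -- iteration 2/4 --
    FD 18: (-8,-4) -> (-8,14) [heading=90, draw]
    RT 90: heading 90 -> 0
    -- iteration 3/4 --
    FD 18: (-8,14) -> (10,14) [heading=0, draw]
    RT 90: heading 0 -> 270
    -- iteration 4/4 --
    FD 18: (10,14) -> (10,-4) [heading=270, draw]
    RT 90: heading 270 -> 180
  ]
  -- iteration 2/2 --
  FD 6: (10,-4) -> (4,-4) [heading=180, draw]
  RT 270: heading 180 -> 270
  REPEAT 4 [
    -- iteration 1/4 --
    FD 18: (4,-4) -> (4,-22) [heading=270, draw]
    RT 90: heading 270 -> 180
    -- iteration 2/4 --
    FD 18: (4,-22) -> (-14,-22) [heading=180, draw]
    RT 90: heading 180 -> 90
    -- iteration 3/4 --
    FD 18: (-14,-22) -> (-14,-4) [heading=90, draw]
    RT 90: heading 90 -> 0
    -- iteration 4/4 --
    FD 18: (-14,-4) -> (4,-4) [heading=0, draw]
    RT 90: heading 0 -> 270
  ]
]
Final: pos=(4,-4), heading=270, 10 segment(s) drawn

Answer: 4 -4 270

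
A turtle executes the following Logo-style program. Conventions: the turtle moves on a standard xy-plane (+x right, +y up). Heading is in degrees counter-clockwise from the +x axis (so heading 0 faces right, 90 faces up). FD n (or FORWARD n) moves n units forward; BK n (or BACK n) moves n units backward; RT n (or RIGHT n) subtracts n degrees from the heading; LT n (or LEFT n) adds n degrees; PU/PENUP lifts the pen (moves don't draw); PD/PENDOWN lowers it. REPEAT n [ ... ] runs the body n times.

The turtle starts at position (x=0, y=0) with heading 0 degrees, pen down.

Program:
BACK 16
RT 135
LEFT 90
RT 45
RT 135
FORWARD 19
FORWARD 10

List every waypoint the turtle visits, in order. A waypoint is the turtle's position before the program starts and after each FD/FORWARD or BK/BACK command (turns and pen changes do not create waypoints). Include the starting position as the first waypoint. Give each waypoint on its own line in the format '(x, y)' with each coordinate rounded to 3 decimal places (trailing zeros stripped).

Answer: (0, 0)
(-16, 0)
(-29.435, 13.435)
(-36.506, 20.506)

Derivation:
Executing turtle program step by step:
Start: pos=(0,0), heading=0, pen down
BK 16: (0,0) -> (-16,0) [heading=0, draw]
RT 135: heading 0 -> 225
LT 90: heading 225 -> 315
RT 45: heading 315 -> 270
RT 135: heading 270 -> 135
FD 19: (-16,0) -> (-29.435,13.435) [heading=135, draw]
FD 10: (-29.435,13.435) -> (-36.506,20.506) [heading=135, draw]
Final: pos=(-36.506,20.506), heading=135, 3 segment(s) drawn
Waypoints (4 total):
(0, 0)
(-16, 0)
(-29.435, 13.435)
(-36.506, 20.506)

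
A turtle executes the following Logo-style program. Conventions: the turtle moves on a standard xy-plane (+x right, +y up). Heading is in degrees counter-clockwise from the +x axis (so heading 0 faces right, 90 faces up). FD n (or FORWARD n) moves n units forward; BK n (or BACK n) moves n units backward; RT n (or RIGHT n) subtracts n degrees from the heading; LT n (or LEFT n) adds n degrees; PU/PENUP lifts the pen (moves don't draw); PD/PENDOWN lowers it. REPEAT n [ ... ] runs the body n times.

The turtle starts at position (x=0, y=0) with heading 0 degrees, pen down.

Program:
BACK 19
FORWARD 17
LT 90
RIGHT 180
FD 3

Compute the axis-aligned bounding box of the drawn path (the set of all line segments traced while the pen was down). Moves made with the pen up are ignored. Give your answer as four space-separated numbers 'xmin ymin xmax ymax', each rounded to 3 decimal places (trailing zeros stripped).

Executing turtle program step by step:
Start: pos=(0,0), heading=0, pen down
BK 19: (0,0) -> (-19,0) [heading=0, draw]
FD 17: (-19,0) -> (-2,0) [heading=0, draw]
LT 90: heading 0 -> 90
RT 180: heading 90 -> 270
FD 3: (-2,0) -> (-2,-3) [heading=270, draw]
Final: pos=(-2,-3), heading=270, 3 segment(s) drawn

Segment endpoints: x in {-19, -2, -2, 0}, y in {-3, 0}
xmin=-19, ymin=-3, xmax=0, ymax=0

Answer: -19 -3 0 0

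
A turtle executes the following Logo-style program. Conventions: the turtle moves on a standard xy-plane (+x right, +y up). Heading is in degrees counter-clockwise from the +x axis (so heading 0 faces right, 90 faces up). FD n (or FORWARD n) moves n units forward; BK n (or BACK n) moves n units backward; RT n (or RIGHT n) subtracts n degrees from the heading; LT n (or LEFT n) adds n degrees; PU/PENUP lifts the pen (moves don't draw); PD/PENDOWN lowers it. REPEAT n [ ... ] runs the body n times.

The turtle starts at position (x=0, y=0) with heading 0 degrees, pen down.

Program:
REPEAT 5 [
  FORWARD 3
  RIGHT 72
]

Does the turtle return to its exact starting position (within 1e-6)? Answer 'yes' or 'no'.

Answer: yes

Derivation:
Executing turtle program step by step:
Start: pos=(0,0), heading=0, pen down
REPEAT 5 [
  -- iteration 1/5 --
  FD 3: (0,0) -> (3,0) [heading=0, draw]
  RT 72: heading 0 -> 288
  -- iteration 2/5 --
  FD 3: (3,0) -> (3.927,-2.853) [heading=288, draw]
  RT 72: heading 288 -> 216
  -- iteration 3/5 --
  FD 3: (3.927,-2.853) -> (1.5,-4.617) [heading=216, draw]
  RT 72: heading 216 -> 144
  -- iteration 4/5 --
  FD 3: (1.5,-4.617) -> (-0.927,-2.853) [heading=144, draw]
  RT 72: heading 144 -> 72
  -- iteration 5/5 --
  FD 3: (-0.927,-2.853) -> (0,0) [heading=72, draw]
  RT 72: heading 72 -> 0
]
Final: pos=(0,0), heading=0, 5 segment(s) drawn

Start position: (0, 0)
Final position: (0, 0)
Distance = 0; < 1e-6 -> CLOSED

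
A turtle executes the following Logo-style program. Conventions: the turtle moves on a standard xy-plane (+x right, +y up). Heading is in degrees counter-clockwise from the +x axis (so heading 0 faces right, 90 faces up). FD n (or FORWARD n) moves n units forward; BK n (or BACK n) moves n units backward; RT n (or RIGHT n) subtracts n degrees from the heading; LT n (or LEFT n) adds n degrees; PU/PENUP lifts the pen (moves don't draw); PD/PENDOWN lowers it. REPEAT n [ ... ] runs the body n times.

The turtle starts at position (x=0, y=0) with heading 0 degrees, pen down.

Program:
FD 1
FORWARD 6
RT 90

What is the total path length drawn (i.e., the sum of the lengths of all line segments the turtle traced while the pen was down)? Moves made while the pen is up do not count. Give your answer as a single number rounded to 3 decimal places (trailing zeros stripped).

Executing turtle program step by step:
Start: pos=(0,0), heading=0, pen down
FD 1: (0,0) -> (1,0) [heading=0, draw]
FD 6: (1,0) -> (7,0) [heading=0, draw]
RT 90: heading 0 -> 270
Final: pos=(7,0), heading=270, 2 segment(s) drawn

Segment lengths:
  seg 1: (0,0) -> (1,0), length = 1
  seg 2: (1,0) -> (7,0), length = 6
Total = 7

Answer: 7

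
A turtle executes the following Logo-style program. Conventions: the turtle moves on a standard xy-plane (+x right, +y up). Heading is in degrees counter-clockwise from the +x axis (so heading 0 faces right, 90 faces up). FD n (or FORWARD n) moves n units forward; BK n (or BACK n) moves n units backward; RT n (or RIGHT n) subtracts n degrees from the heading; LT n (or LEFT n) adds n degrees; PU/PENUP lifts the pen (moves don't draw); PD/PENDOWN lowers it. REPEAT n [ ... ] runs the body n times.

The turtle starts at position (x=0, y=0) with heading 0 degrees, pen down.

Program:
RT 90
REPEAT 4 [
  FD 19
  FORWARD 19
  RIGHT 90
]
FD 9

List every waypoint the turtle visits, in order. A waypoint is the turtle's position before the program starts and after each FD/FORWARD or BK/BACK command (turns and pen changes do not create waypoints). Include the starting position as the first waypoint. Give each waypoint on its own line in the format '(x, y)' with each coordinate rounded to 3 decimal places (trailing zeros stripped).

Answer: (0, 0)
(0, -19)
(0, -38)
(-19, -38)
(-38, -38)
(-38, -19)
(-38, 0)
(-19, 0)
(0, 0)
(0, -9)

Derivation:
Executing turtle program step by step:
Start: pos=(0,0), heading=0, pen down
RT 90: heading 0 -> 270
REPEAT 4 [
  -- iteration 1/4 --
  FD 19: (0,0) -> (0,-19) [heading=270, draw]
  FD 19: (0,-19) -> (0,-38) [heading=270, draw]
  RT 90: heading 270 -> 180
  -- iteration 2/4 --
  FD 19: (0,-38) -> (-19,-38) [heading=180, draw]
  FD 19: (-19,-38) -> (-38,-38) [heading=180, draw]
  RT 90: heading 180 -> 90
  -- iteration 3/4 --
  FD 19: (-38,-38) -> (-38,-19) [heading=90, draw]
  FD 19: (-38,-19) -> (-38,0) [heading=90, draw]
  RT 90: heading 90 -> 0
  -- iteration 4/4 --
  FD 19: (-38,0) -> (-19,0) [heading=0, draw]
  FD 19: (-19,0) -> (0,0) [heading=0, draw]
  RT 90: heading 0 -> 270
]
FD 9: (0,0) -> (0,-9) [heading=270, draw]
Final: pos=(0,-9), heading=270, 9 segment(s) drawn
Waypoints (10 total):
(0, 0)
(0, -19)
(0, -38)
(-19, -38)
(-38, -38)
(-38, -19)
(-38, 0)
(-19, 0)
(0, 0)
(0, -9)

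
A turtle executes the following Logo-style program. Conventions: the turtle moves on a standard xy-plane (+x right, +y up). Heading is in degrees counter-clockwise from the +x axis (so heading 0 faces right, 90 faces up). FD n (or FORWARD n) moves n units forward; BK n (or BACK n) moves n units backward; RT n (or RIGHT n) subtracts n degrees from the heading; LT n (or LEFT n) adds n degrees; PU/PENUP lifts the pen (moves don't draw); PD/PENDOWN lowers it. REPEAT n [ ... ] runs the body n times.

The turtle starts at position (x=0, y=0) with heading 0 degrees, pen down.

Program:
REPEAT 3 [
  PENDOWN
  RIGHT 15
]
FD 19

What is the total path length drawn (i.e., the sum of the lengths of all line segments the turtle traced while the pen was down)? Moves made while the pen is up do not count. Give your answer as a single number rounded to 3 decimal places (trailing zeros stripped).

Answer: 19

Derivation:
Executing turtle program step by step:
Start: pos=(0,0), heading=0, pen down
REPEAT 3 [
  -- iteration 1/3 --
  PD: pen down
  RT 15: heading 0 -> 345
  -- iteration 2/3 --
  PD: pen down
  RT 15: heading 345 -> 330
  -- iteration 3/3 --
  PD: pen down
  RT 15: heading 330 -> 315
]
FD 19: (0,0) -> (13.435,-13.435) [heading=315, draw]
Final: pos=(13.435,-13.435), heading=315, 1 segment(s) drawn

Segment lengths:
  seg 1: (0,0) -> (13.435,-13.435), length = 19
Total = 19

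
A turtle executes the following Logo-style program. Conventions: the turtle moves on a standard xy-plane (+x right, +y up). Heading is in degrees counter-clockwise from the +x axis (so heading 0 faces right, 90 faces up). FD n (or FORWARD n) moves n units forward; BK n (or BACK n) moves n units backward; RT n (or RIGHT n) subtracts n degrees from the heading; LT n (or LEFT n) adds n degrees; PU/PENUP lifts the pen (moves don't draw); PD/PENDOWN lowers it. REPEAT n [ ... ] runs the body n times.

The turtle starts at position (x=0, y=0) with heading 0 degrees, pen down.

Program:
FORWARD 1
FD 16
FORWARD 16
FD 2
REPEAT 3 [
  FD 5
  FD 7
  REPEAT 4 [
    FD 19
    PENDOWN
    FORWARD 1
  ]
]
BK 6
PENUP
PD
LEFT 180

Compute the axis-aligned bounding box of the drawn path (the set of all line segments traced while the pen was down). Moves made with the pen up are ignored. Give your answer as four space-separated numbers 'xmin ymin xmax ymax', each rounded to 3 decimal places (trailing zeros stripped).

Answer: 0 0 311 0

Derivation:
Executing turtle program step by step:
Start: pos=(0,0), heading=0, pen down
FD 1: (0,0) -> (1,0) [heading=0, draw]
FD 16: (1,0) -> (17,0) [heading=0, draw]
FD 16: (17,0) -> (33,0) [heading=0, draw]
FD 2: (33,0) -> (35,0) [heading=0, draw]
REPEAT 3 [
  -- iteration 1/3 --
  FD 5: (35,0) -> (40,0) [heading=0, draw]
  FD 7: (40,0) -> (47,0) [heading=0, draw]
  REPEAT 4 [
    -- iteration 1/4 --
    FD 19: (47,0) -> (66,0) [heading=0, draw]
    PD: pen down
    FD 1: (66,0) -> (67,0) [heading=0, draw]
    -- iteration 2/4 --
    FD 19: (67,0) -> (86,0) [heading=0, draw]
    PD: pen down
    FD 1: (86,0) -> (87,0) [heading=0, draw]
    -- iteration 3/4 --
    FD 19: (87,0) -> (106,0) [heading=0, draw]
    PD: pen down
    FD 1: (106,0) -> (107,0) [heading=0, draw]
    -- iteration 4/4 --
    FD 19: (107,0) -> (126,0) [heading=0, draw]
    PD: pen down
    FD 1: (126,0) -> (127,0) [heading=0, draw]
  ]
  -- iteration 2/3 --
  FD 5: (127,0) -> (132,0) [heading=0, draw]
  FD 7: (132,0) -> (139,0) [heading=0, draw]
  REPEAT 4 [
    -- iteration 1/4 --
    FD 19: (139,0) -> (158,0) [heading=0, draw]
    PD: pen down
    FD 1: (158,0) -> (159,0) [heading=0, draw]
    -- iteration 2/4 --
    FD 19: (159,0) -> (178,0) [heading=0, draw]
    PD: pen down
    FD 1: (178,0) -> (179,0) [heading=0, draw]
    -- iteration 3/4 --
    FD 19: (179,0) -> (198,0) [heading=0, draw]
    PD: pen down
    FD 1: (198,0) -> (199,0) [heading=0, draw]
    -- iteration 4/4 --
    FD 19: (199,0) -> (218,0) [heading=0, draw]
    PD: pen down
    FD 1: (218,0) -> (219,0) [heading=0, draw]
  ]
  -- iteration 3/3 --
  FD 5: (219,0) -> (224,0) [heading=0, draw]
  FD 7: (224,0) -> (231,0) [heading=0, draw]
  REPEAT 4 [
    -- iteration 1/4 --
    FD 19: (231,0) -> (250,0) [heading=0, draw]
    PD: pen down
    FD 1: (250,0) -> (251,0) [heading=0, draw]
    -- iteration 2/4 --
    FD 19: (251,0) -> (270,0) [heading=0, draw]
    PD: pen down
    FD 1: (270,0) -> (271,0) [heading=0, draw]
    -- iteration 3/4 --
    FD 19: (271,0) -> (290,0) [heading=0, draw]
    PD: pen down
    FD 1: (290,0) -> (291,0) [heading=0, draw]
    -- iteration 4/4 --
    FD 19: (291,0) -> (310,0) [heading=0, draw]
    PD: pen down
    FD 1: (310,0) -> (311,0) [heading=0, draw]
  ]
]
BK 6: (311,0) -> (305,0) [heading=0, draw]
PU: pen up
PD: pen down
LT 180: heading 0 -> 180
Final: pos=(305,0), heading=180, 35 segment(s) drawn

Segment endpoints: x in {0, 1, 17, 33, 35, 40, 47, 66, 67, 86, 87, 106, 107, 126, 127, 132, 139, 158, 159, 178, 179, 198, 199, 218, 219, 224, 231, 250, 251, 270, 271, 290, 291, 305, 310, 311}, y in {0}
xmin=0, ymin=0, xmax=311, ymax=0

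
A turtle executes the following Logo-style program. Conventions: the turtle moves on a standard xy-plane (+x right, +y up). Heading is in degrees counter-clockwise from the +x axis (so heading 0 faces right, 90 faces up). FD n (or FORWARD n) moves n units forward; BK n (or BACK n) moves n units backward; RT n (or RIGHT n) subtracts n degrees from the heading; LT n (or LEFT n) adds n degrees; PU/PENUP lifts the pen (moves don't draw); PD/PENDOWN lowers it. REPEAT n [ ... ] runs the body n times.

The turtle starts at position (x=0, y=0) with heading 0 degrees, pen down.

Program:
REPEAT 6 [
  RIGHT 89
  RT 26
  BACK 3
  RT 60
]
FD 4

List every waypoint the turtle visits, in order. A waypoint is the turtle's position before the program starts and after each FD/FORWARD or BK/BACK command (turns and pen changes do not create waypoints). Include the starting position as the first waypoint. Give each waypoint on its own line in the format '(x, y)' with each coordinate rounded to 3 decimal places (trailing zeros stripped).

Answer: (0, 0)
(1.268, 2.719)
(0.242, -0.1)
(1.018, 2.798)
(0.497, -0.157)
(0.759, 2.832)
(0.759, -0.168)
(4.223, 1.832)

Derivation:
Executing turtle program step by step:
Start: pos=(0,0), heading=0, pen down
REPEAT 6 [
  -- iteration 1/6 --
  RT 89: heading 0 -> 271
  RT 26: heading 271 -> 245
  BK 3: (0,0) -> (1.268,2.719) [heading=245, draw]
  RT 60: heading 245 -> 185
  -- iteration 2/6 --
  RT 89: heading 185 -> 96
  RT 26: heading 96 -> 70
  BK 3: (1.268,2.719) -> (0.242,-0.1) [heading=70, draw]
  RT 60: heading 70 -> 10
  -- iteration 3/6 --
  RT 89: heading 10 -> 281
  RT 26: heading 281 -> 255
  BK 3: (0.242,-0.1) -> (1.018,2.798) [heading=255, draw]
  RT 60: heading 255 -> 195
  -- iteration 4/6 --
  RT 89: heading 195 -> 106
  RT 26: heading 106 -> 80
  BK 3: (1.018,2.798) -> (0.497,-0.157) [heading=80, draw]
  RT 60: heading 80 -> 20
  -- iteration 5/6 --
  RT 89: heading 20 -> 291
  RT 26: heading 291 -> 265
  BK 3: (0.497,-0.157) -> (0.759,2.832) [heading=265, draw]
  RT 60: heading 265 -> 205
  -- iteration 6/6 --
  RT 89: heading 205 -> 116
  RT 26: heading 116 -> 90
  BK 3: (0.759,2.832) -> (0.759,-0.168) [heading=90, draw]
  RT 60: heading 90 -> 30
]
FD 4: (0.759,-0.168) -> (4.223,1.832) [heading=30, draw]
Final: pos=(4.223,1.832), heading=30, 7 segment(s) drawn
Waypoints (8 total):
(0, 0)
(1.268, 2.719)
(0.242, -0.1)
(1.018, 2.798)
(0.497, -0.157)
(0.759, 2.832)
(0.759, -0.168)
(4.223, 1.832)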